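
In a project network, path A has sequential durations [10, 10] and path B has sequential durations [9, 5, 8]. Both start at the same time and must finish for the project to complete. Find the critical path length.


Path A total = 10 + 10 = 20
Path B total = 9 + 5 + 8 = 22
Critical path = longest path = max(20, 22) = 22

22


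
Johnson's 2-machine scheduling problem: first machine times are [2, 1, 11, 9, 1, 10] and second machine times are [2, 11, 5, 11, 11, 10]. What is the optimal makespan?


Apply Johnson's rule:
  Group 1 (a <= b): [(2, 1, 11), (5, 1, 11), (1, 2, 2), (4, 9, 11), (6, 10, 10)]
  Group 2 (a > b): [(3, 11, 5)]
Optimal job order: [2, 5, 1, 4, 6, 3]
Schedule:
  Job 2: M1 done at 1, M2 done at 12
  Job 5: M1 done at 2, M2 done at 23
  Job 1: M1 done at 4, M2 done at 25
  Job 4: M1 done at 13, M2 done at 36
  Job 6: M1 done at 23, M2 done at 46
  Job 3: M1 done at 34, M2 done at 51
Makespan = 51

51


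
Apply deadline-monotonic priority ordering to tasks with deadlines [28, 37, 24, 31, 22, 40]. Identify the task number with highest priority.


Sort tasks by relative deadline (ascending):
  Task 5: deadline = 22
  Task 3: deadline = 24
  Task 1: deadline = 28
  Task 4: deadline = 31
  Task 2: deadline = 37
  Task 6: deadline = 40
Priority order (highest first): [5, 3, 1, 4, 2, 6]
Highest priority task = 5

5


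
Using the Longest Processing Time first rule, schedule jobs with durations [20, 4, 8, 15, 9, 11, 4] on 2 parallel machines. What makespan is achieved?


Sort jobs in decreasing order (LPT): [20, 15, 11, 9, 8, 4, 4]
Assign each job to the least loaded machine:
  Machine 1: jobs [20, 9, 4, 4], load = 37
  Machine 2: jobs [15, 11, 8], load = 34
Makespan = max load = 37

37


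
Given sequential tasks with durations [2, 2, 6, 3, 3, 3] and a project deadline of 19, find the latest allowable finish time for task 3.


LF(activity 3) = deadline - sum of successor durations
Successors: activities 4 through 6 with durations [3, 3, 3]
Sum of successor durations = 9
LF = 19 - 9 = 10

10


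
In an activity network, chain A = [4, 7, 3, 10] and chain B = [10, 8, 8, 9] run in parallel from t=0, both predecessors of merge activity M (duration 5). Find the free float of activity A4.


ES(A4) = sum of predecessors on chain A = 14
EF(A4) = ES + duration = 14 + 10 = 24
Successor of A4 is M. ES(M) = max(sum(A), sum(B)) = max(24, 35) = 35
Free float = ES(successor) - EF(current) = 35 - 24 = 11

11


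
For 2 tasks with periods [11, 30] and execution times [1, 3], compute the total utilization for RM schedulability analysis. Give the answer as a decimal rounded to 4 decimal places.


Compute individual utilizations (exact fractions):
  Task 1: C/T = 1/11 (approx. 0.0909)
  Task 2: C/T = 3/30 = 1/10 (approx. 0.1)
Total utilization U = 1/11 + 1/10 = 21/110
Rounded to 4 decimal places: U = 0.1909
RM (Liu & Layland) bound for 2 tasks = 0.828427; compare with U = 21/110 (approx. 0.190909)
U <= bound, so schedulable by RM sufficient condition.

0.1909


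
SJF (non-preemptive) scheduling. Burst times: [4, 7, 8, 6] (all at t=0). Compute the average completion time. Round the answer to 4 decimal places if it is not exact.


SJF order (ascending): [4, 6, 7, 8]
Completion times:
  Job 1: burst=4, C=4
  Job 2: burst=6, C=10
  Job 3: burst=7, C=17
  Job 4: burst=8, C=25
Average completion = 56/4 = 14.0

14.0


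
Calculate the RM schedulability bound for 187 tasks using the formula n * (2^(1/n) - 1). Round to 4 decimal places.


Compute 2^(1/187) = 1.0037135476
Subtract 1: 1.0037135476 - 1 = 0.0037135476
Multiply by n: 187 * 0.0037135476 = 0.6944334012
Round to 4 dp: 0.6944

0.6944


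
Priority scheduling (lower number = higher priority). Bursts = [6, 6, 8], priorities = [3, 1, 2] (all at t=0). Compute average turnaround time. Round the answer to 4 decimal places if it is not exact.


Sort by priority (ascending = highest first):
Order: [(1, 6), (2, 8), (3, 6)]
Completion times:
  Priority 1, burst=6, C=6
  Priority 2, burst=8, C=14
  Priority 3, burst=6, C=20
Average turnaround = 40/3 = 13.3333

13.3333


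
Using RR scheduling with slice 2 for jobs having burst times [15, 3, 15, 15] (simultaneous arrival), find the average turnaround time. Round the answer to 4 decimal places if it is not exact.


Time quantum = 2
Execution trace:
  J1 runs 2 units, time = 2
  J2 runs 2 units, time = 4
  J3 runs 2 units, time = 6
  J4 runs 2 units, time = 8
  J1 runs 2 units, time = 10
  J2 runs 1 units, time = 11
  J3 runs 2 units, time = 13
  J4 runs 2 units, time = 15
  J1 runs 2 units, time = 17
  J3 runs 2 units, time = 19
  J4 runs 2 units, time = 21
  J1 runs 2 units, time = 23
  J3 runs 2 units, time = 25
  J4 runs 2 units, time = 27
  J1 runs 2 units, time = 29
  J3 runs 2 units, time = 31
  J4 runs 2 units, time = 33
  J1 runs 2 units, time = 35
  J3 runs 2 units, time = 37
  J4 runs 2 units, time = 39
  J1 runs 2 units, time = 41
  J3 runs 2 units, time = 43
  J4 runs 2 units, time = 45
  J1 runs 1 units, time = 46
  J3 runs 1 units, time = 47
  J4 runs 1 units, time = 48
Finish times: [46, 11, 47, 48]
Average turnaround = 152/4 = 38.0

38.0


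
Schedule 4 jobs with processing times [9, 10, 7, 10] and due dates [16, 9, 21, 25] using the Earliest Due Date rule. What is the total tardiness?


Sort by due date (EDD order): [(10, 9), (9, 16), (7, 21), (10, 25)]
Compute completion times and tardiness:
  Job 1: p=10, d=9, C=10, tardiness=max(0,10-9)=1
  Job 2: p=9, d=16, C=19, tardiness=max(0,19-16)=3
  Job 3: p=7, d=21, C=26, tardiness=max(0,26-21)=5
  Job 4: p=10, d=25, C=36, tardiness=max(0,36-25)=11
Total tardiness = 20

20


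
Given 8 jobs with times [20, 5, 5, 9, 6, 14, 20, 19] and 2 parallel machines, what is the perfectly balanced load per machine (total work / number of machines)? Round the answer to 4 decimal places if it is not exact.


Total processing time = 20 + 5 + 5 + 9 + 6 + 14 + 20 + 19 = 98
Number of machines = 2
Ideal balanced load = 98 / 2 = 49.0

49.0


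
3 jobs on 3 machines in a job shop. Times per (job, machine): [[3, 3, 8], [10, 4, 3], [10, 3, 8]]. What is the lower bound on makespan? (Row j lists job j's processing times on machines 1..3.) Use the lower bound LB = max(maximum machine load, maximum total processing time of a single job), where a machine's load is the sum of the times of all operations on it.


Machine loads:
  Machine 1: 3 + 10 + 10 = 23
  Machine 2: 3 + 4 + 3 = 10
  Machine 3: 8 + 3 + 8 = 19
Max machine load = 23
Job totals:
  Job 1: 14
  Job 2: 17
  Job 3: 21
Max job total = 21
Lower bound = max(23, 21) = 23

23


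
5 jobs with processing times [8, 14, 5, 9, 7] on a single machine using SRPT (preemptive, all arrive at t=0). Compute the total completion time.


Since all jobs arrive at t=0, SRPT equals SPT ordering.
SPT order: [5, 7, 8, 9, 14]
Completion times:
  Job 1: p=5, C=5
  Job 2: p=7, C=12
  Job 3: p=8, C=20
  Job 4: p=9, C=29
  Job 5: p=14, C=43
Total completion time = 5 + 12 + 20 + 29 + 43 = 109

109


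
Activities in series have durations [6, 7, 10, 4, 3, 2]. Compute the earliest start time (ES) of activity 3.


Activity 3 starts after activities 1 through 2 complete.
Predecessor durations: [6, 7]
ES = 6 + 7 = 13

13


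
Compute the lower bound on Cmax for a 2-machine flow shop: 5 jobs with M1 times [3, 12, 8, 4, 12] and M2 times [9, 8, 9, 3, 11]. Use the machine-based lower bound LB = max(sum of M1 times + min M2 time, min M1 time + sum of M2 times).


LB1 = sum(M1 times) + min(M2 times) = 39 + 3 = 42
LB2 = min(M1 times) + sum(M2 times) = 3 + 40 = 43
Lower bound = max(LB1, LB2) = max(42, 43) = 43

43


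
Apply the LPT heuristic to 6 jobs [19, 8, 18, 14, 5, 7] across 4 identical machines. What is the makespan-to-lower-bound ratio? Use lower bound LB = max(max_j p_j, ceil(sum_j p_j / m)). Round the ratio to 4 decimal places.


LPT order: [19, 18, 14, 8, 7, 5]
Machine loads after assignment: [19, 18, 19, 15]
LPT makespan = 19
Lower bound = max(max_job, ceil(total/4)) = max(19, 18) = 19
Ratio = 19 / 19 = 1.0

1.0


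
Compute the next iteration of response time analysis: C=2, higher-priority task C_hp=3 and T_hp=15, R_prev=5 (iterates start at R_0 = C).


R_next = C + ceil(R_prev / T_hp) * C_hp
ceil(5 / 15) = ceil(0.3333) = 1
Interference = 1 * 3 = 3
R_next = 2 + 3 = 5
R_next = R_prev, so the iteration has converged (response time = 5).

5


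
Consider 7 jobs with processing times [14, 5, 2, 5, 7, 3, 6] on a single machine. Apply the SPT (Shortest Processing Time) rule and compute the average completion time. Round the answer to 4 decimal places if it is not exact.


Sort jobs by processing time (SPT order): [2, 3, 5, 5, 6, 7, 14]
Compute completion times sequentially:
  Job 1: processing = 2, completes at 2
  Job 2: processing = 3, completes at 5
  Job 3: processing = 5, completes at 10
  Job 4: processing = 5, completes at 15
  Job 5: processing = 6, completes at 21
  Job 6: processing = 7, completes at 28
  Job 7: processing = 14, completes at 42
Sum of completion times = 123
Average completion time = 123/7 = 17.5714

17.5714


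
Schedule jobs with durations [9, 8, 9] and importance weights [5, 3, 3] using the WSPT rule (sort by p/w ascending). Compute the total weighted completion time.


Compute p/w ratios and sort ascending (WSPT): [(9, 5), (8, 3), (9, 3)]
Compute weighted completion times:
  Job (p=9,w=5): C=9, w*C=5*9=45
  Job (p=8,w=3): C=17, w*C=3*17=51
  Job (p=9,w=3): C=26, w*C=3*26=78
Total weighted completion time = 174

174


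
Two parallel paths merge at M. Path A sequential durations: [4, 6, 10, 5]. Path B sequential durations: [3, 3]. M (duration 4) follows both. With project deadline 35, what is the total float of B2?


Forward pass: ES(B2) = sum of predecessors on chain B = 3
EF = ES + duration = 3 + 3 = 6
Backward pass: LF(M) = deadline = 35; LS(M) = 35 - 4 = 31
LF(B2) = LS(M) - sum(successors on chain B) = 31 - 0 = 31
LS = LF - duration = 31 - 3 = 28
Total float = LS - ES = 28 - 3 = 25

25


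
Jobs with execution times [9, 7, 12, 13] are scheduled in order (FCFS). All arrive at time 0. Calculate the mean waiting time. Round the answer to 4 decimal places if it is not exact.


FCFS order (as given): [9, 7, 12, 13]
Waiting times:
  Job 1: wait = 0
  Job 2: wait = 9
  Job 3: wait = 16
  Job 4: wait = 28
Sum of waiting times = 53
Average waiting time = 53/4 = 13.25

13.25


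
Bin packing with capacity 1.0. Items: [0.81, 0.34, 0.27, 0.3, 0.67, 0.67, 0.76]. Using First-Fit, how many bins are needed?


Place items sequentially using First-Fit:
  Item 0.81 -> new Bin 1
  Item 0.34 -> new Bin 2
  Item 0.27 -> Bin 2 (now 0.61)
  Item 0.3 -> Bin 2 (now 0.91)
  Item 0.67 -> new Bin 3
  Item 0.67 -> new Bin 4
  Item 0.76 -> new Bin 5
Total bins used = 5

5


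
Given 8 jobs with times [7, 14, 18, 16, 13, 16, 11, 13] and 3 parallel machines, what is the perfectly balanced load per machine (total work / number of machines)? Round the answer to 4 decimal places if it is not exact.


Total processing time = 7 + 14 + 18 + 16 + 13 + 16 + 11 + 13 = 108
Number of machines = 3
Ideal balanced load = 108 / 3 = 36.0

36.0


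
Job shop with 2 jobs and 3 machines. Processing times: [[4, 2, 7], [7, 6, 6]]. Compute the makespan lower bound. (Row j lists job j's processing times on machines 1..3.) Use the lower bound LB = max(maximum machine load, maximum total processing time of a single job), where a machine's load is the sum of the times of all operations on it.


Machine loads:
  Machine 1: 4 + 7 = 11
  Machine 2: 2 + 6 = 8
  Machine 3: 7 + 6 = 13
Max machine load = 13
Job totals:
  Job 1: 13
  Job 2: 19
Max job total = 19
Lower bound = max(13, 19) = 19

19


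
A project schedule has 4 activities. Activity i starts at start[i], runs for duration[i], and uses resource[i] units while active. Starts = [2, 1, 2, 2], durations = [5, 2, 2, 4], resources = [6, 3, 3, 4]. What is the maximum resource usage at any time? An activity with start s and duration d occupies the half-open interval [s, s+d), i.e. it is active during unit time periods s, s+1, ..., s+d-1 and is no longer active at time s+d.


Each activity i is active on [start_i, start_i + duration_i).
Compute total resource usage per time slot:
  t=0: active resources = [], total = 0
  t=1: active resources = [3], total = 3
  t=2: active resources = [6, 3, 3, 4], total = 16
  t=3: active resources = [6, 3, 4], total = 13
  t=4: active resources = [6, 4], total = 10
  t=5: active resources = [6, 4], total = 10
  t=6: active resources = [6], total = 6
Peak resource demand = 16

16


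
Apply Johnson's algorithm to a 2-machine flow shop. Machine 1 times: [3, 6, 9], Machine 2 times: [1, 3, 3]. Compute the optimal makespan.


Apply Johnson's rule:
  Group 1 (a <= b): []
  Group 2 (a > b): [(2, 6, 3), (3, 9, 3), (1, 3, 1)]
Optimal job order: [2, 3, 1]
Schedule:
  Job 2: M1 done at 6, M2 done at 9
  Job 3: M1 done at 15, M2 done at 18
  Job 1: M1 done at 18, M2 done at 19
Makespan = 19

19


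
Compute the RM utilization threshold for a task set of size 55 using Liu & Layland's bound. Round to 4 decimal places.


Compute 2^(1/55) = 1.0126824244
Subtract 1: 1.0126824244 - 1 = 0.0126824244
Multiply by n: 55 * 0.0126824244 = 0.6975333420
Round to 4 dp: 0.6975

0.6975


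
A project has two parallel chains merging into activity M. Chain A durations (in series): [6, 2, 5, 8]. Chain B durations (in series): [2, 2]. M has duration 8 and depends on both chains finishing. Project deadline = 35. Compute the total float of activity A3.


Forward pass: ES(A3) = sum of predecessors on chain A = 8
EF = ES + duration = 8 + 5 = 13
Backward pass: LF(M) = deadline = 35; LS(M) = 35 - 8 = 27
LF(A3) = LS(M) - sum(successors on chain A) = 27 - 8 = 19
LS = LF - duration = 19 - 5 = 14
Total float = LS - ES = 14 - 8 = 6

6


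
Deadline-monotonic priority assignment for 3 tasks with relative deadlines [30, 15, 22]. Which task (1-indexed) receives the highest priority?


Sort tasks by relative deadline (ascending):
  Task 2: deadline = 15
  Task 3: deadline = 22
  Task 1: deadline = 30
Priority order (highest first): [2, 3, 1]
Highest priority task = 2

2


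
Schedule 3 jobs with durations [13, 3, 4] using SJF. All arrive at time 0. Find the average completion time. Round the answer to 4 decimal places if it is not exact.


SJF order (ascending): [3, 4, 13]
Completion times:
  Job 1: burst=3, C=3
  Job 2: burst=4, C=7
  Job 3: burst=13, C=20
Average completion = 30/3 = 10.0

10.0


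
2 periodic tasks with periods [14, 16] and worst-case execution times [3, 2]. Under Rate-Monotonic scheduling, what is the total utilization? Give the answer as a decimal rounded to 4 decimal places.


Compute individual utilizations (exact fractions):
  Task 1: C/T = 3/14 (approx. 0.2143)
  Task 2: C/T = 2/16 = 1/8 (approx. 0.125)
Total utilization U = 3/14 + 1/8 = 19/56
Rounded to 4 decimal places: U = 0.3393
RM (Liu & Layland) bound for 2 tasks = 0.828427; compare with U = 19/56 (approx. 0.339286)
U <= bound, so schedulable by RM sufficient condition.

0.3393


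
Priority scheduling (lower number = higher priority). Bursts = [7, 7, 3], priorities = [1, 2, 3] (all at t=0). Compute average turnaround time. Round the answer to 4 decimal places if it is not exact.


Sort by priority (ascending = highest first):
Order: [(1, 7), (2, 7), (3, 3)]
Completion times:
  Priority 1, burst=7, C=7
  Priority 2, burst=7, C=14
  Priority 3, burst=3, C=17
Average turnaround = 38/3 = 12.6667

12.6667


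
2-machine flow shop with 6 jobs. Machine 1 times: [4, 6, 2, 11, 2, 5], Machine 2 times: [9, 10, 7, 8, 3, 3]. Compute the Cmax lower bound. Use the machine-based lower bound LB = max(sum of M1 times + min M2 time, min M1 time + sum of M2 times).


LB1 = sum(M1 times) + min(M2 times) = 30 + 3 = 33
LB2 = min(M1 times) + sum(M2 times) = 2 + 40 = 42
Lower bound = max(LB1, LB2) = max(33, 42) = 42

42


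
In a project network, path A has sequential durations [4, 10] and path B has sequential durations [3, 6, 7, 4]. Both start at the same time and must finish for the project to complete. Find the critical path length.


Path A total = 4 + 10 = 14
Path B total = 3 + 6 + 7 + 4 = 20
Critical path = longest path = max(14, 20) = 20

20


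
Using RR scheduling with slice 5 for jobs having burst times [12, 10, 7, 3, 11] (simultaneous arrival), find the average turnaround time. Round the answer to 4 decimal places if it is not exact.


Time quantum = 5
Execution trace:
  J1 runs 5 units, time = 5
  J2 runs 5 units, time = 10
  J3 runs 5 units, time = 15
  J4 runs 3 units, time = 18
  J5 runs 5 units, time = 23
  J1 runs 5 units, time = 28
  J2 runs 5 units, time = 33
  J3 runs 2 units, time = 35
  J5 runs 5 units, time = 40
  J1 runs 2 units, time = 42
  J5 runs 1 units, time = 43
Finish times: [42, 33, 35, 18, 43]
Average turnaround = 171/5 = 34.2

34.2


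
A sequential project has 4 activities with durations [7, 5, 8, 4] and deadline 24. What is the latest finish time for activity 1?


LF(activity 1) = deadline - sum of successor durations
Successors: activities 2 through 4 with durations [5, 8, 4]
Sum of successor durations = 17
LF = 24 - 17 = 7

7


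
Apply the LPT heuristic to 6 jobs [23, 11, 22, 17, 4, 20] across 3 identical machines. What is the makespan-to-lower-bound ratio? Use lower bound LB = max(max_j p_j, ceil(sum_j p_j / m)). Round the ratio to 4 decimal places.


LPT order: [23, 22, 20, 17, 11, 4]
Machine loads after assignment: [27, 33, 37]
LPT makespan = 37
Lower bound = max(max_job, ceil(total/3)) = max(23, 33) = 33
Ratio = 37 / 33 = 1.1212

1.1212


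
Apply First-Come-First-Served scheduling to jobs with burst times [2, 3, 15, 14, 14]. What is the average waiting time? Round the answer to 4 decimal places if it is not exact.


FCFS order (as given): [2, 3, 15, 14, 14]
Waiting times:
  Job 1: wait = 0
  Job 2: wait = 2
  Job 3: wait = 5
  Job 4: wait = 20
  Job 5: wait = 34
Sum of waiting times = 61
Average waiting time = 61/5 = 12.2

12.2


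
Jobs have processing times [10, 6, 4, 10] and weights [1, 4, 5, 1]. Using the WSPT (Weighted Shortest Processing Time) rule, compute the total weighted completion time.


Compute p/w ratios and sort ascending (WSPT): [(4, 5), (6, 4), (10, 1), (10, 1)]
Compute weighted completion times:
  Job (p=4,w=5): C=4, w*C=5*4=20
  Job (p=6,w=4): C=10, w*C=4*10=40
  Job (p=10,w=1): C=20, w*C=1*20=20
  Job (p=10,w=1): C=30, w*C=1*30=30
Total weighted completion time = 110

110


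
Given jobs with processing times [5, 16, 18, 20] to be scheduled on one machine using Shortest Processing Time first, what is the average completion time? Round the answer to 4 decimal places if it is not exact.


Sort jobs by processing time (SPT order): [5, 16, 18, 20]
Compute completion times sequentially:
  Job 1: processing = 5, completes at 5
  Job 2: processing = 16, completes at 21
  Job 3: processing = 18, completes at 39
  Job 4: processing = 20, completes at 59
Sum of completion times = 124
Average completion time = 124/4 = 31.0

31.0


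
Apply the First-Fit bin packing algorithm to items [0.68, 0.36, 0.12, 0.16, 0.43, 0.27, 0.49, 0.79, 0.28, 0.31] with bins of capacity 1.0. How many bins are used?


Place items sequentially using First-Fit:
  Item 0.68 -> new Bin 1
  Item 0.36 -> new Bin 2
  Item 0.12 -> Bin 1 (now 0.8)
  Item 0.16 -> Bin 1 (now 0.96)
  Item 0.43 -> Bin 2 (now 0.79)
  Item 0.27 -> new Bin 3
  Item 0.49 -> Bin 3 (now 0.76)
  Item 0.79 -> new Bin 4
  Item 0.28 -> new Bin 5
  Item 0.31 -> Bin 5 (now 0.59)
Total bins used = 5

5


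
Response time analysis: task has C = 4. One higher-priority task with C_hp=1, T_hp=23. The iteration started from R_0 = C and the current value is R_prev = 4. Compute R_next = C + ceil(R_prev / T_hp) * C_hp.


R_next = C + ceil(R_prev / T_hp) * C_hp
ceil(4 / 23) = ceil(0.1739) = 1
Interference = 1 * 1 = 1
R_next = 4 + 1 = 5

5


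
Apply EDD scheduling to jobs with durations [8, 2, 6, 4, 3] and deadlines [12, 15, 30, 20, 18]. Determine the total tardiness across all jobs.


Sort by due date (EDD order): [(8, 12), (2, 15), (3, 18), (4, 20), (6, 30)]
Compute completion times and tardiness:
  Job 1: p=8, d=12, C=8, tardiness=max(0,8-12)=0
  Job 2: p=2, d=15, C=10, tardiness=max(0,10-15)=0
  Job 3: p=3, d=18, C=13, tardiness=max(0,13-18)=0
  Job 4: p=4, d=20, C=17, tardiness=max(0,17-20)=0
  Job 5: p=6, d=30, C=23, tardiness=max(0,23-30)=0
Total tardiness = 0

0


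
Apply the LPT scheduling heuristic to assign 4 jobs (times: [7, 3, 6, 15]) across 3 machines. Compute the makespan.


Sort jobs in decreasing order (LPT): [15, 7, 6, 3]
Assign each job to the least loaded machine:
  Machine 1: jobs [15], load = 15
  Machine 2: jobs [7], load = 7
  Machine 3: jobs [6, 3], load = 9
Makespan = max load = 15

15


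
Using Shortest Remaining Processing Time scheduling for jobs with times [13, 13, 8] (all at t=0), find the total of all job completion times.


Since all jobs arrive at t=0, SRPT equals SPT ordering.
SPT order: [8, 13, 13]
Completion times:
  Job 1: p=8, C=8
  Job 2: p=13, C=21
  Job 3: p=13, C=34
Total completion time = 8 + 21 + 34 = 63

63


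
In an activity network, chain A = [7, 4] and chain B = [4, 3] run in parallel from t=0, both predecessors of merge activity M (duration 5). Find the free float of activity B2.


ES(B2) = sum of predecessors on chain B = 4
EF(B2) = ES + duration = 4 + 3 = 7
Successor of B2 is M. ES(M) = max(sum(A), sum(B)) = max(11, 7) = 11
Free float = ES(successor) - EF(current) = 11 - 7 = 4

4


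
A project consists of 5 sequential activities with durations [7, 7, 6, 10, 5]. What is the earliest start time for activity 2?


Activity 2 starts after activities 1 through 1 complete.
Predecessor durations: [7]
ES = 7 = 7

7


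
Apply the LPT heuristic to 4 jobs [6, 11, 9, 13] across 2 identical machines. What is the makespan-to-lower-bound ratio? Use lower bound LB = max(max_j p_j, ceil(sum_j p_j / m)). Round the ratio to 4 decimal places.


LPT order: [13, 11, 9, 6]
Machine loads after assignment: [19, 20]
LPT makespan = 20
Lower bound = max(max_job, ceil(total/2)) = max(13, 20) = 20
Ratio = 20 / 20 = 1.0

1.0


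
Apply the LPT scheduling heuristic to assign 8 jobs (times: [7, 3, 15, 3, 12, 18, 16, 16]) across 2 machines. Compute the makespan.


Sort jobs in decreasing order (LPT): [18, 16, 16, 15, 12, 7, 3, 3]
Assign each job to the least loaded machine:
  Machine 1: jobs [18, 15, 7, 3, 3], load = 46
  Machine 2: jobs [16, 16, 12], load = 44
Makespan = max load = 46

46


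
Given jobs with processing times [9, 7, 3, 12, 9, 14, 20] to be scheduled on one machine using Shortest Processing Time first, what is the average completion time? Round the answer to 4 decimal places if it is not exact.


Sort jobs by processing time (SPT order): [3, 7, 9, 9, 12, 14, 20]
Compute completion times sequentially:
  Job 1: processing = 3, completes at 3
  Job 2: processing = 7, completes at 10
  Job 3: processing = 9, completes at 19
  Job 4: processing = 9, completes at 28
  Job 5: processing = 12, completes at 40
  Job 6: processing = 14, completes at 54
  Job 7: processing = 20, completes at 74
Sum of completion times = 228
Average completion time = 228/7 = 32.5714

32.5714


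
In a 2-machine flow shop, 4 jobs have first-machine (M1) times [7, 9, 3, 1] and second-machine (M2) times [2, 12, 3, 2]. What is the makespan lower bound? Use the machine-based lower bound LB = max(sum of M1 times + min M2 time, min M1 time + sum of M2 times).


LB1 = sum(M1 times) + min(M2 times) = 20 + 2 = 22
LB2 = min(M1 times) + sum(M2 times) = 1 + 19 = 20
Lower bound = max(LB1, LB2) = max(22, 20) = 22

22


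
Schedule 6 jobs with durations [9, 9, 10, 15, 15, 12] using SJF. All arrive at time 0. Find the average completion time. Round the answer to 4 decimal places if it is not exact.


SJF order (ascending): [9, 9, 10, 12, 15, 15]
Completion times:
  Job 1: burst=9, C=9
  Job 2: burst=9, C=18
  Job 3: burst=10, C=28
  Job 4: burst=12, C=40
  Job 5: burst=15, C=55
  Job 6: burst=15, C=70
Average completion = 220/6 = 36.6667

36.6667


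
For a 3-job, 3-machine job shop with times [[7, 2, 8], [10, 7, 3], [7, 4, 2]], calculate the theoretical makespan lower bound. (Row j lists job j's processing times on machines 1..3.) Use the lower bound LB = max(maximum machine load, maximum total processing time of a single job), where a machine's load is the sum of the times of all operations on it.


Machine loads:
  Machine 1: 7 + 10 + 7 = 24
  Machine 2: 2 + 7 + 4 = 13
  Machine 3: 8 + 3 + 2 = 13
Max machine load = 24
Job totals:
  Job 1: 17
  Job 2: 20
  Job 3: 13
Max job total = 20
Lower bound = max(24, 20) = 24

24


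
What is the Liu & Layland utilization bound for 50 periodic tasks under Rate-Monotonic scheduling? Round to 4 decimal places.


Compute 2^(1/50) = 1.0139594798
Subtract 1: 1.0139594798 - 1 = 0.0139594798
Multiply by n: 50 * 0.0139594798 = 0.6979739900
Round to 4 dp: 0.6980

0.6980


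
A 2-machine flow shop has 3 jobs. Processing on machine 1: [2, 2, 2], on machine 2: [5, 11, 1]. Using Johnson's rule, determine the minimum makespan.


Apply Johnson's rule:
  Group 1 (a <= b): [(1, 2, 5), (2, 2, 11)]
  Group 2 (a > b): [(3, 2, 1)]
Optimal job order: [1, 2, 3]
Schedule:
  Job 1: M1 done at 2, M2 done at 7
  Job 2: M1 done at 4, M2 done at 18
  Job 3: M1 done at 6, M2 done at 19
Makespan = 19

19


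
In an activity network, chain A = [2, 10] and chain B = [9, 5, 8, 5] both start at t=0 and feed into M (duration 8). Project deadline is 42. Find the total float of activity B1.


Forward pass: ES(B1) = sum of predecessors on chain B = 0
EF = ES + duration = 0 + 9 = 9
Backward pass: LF(M) = deadline = 42; LS(M) = 42 - 8 = 34
LF(B1) = LS(M) - sum(successors on chain B) = 34 - 18 = 16
LS = LF - duration = 16 - 9 = 7
Total float = LS - ES = 7 - 0 = 7

7


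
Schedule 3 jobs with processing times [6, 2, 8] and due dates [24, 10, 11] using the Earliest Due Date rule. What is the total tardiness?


Sort by due date (EDD order): [(2, 10), (8, 11), (6, 24)]
Compute completion times and tardiness:
  Job 1: p=2, d=10, C=2, tardiness=max(0,2-10)=0
  Job 2: p=8, d=11, C=10, tardiness=max(0,10-11)=0
  Job 3: p=6, d=24, C=16, tardiness=max(0,16-24)=0
Total tardiness = 0

0


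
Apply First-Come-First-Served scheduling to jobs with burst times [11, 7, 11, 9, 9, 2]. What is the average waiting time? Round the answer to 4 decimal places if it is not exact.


FCFS order (as given): [11, 7, 11, 9, 9, 2]
Waiting times:
  Job 1: wait = 0
  Job 2: wait = 11
  Job 3: wait = 18
  Job 4: wait = 29
  Job 5: wait = 38
  Job 6: wait = 47
Sum of waiting times = 143
Average waiting time = 143/6 = 23.8333

23.8333


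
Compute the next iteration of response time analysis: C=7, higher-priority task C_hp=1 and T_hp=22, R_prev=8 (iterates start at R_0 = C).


R_next = C + ceil(R_prev / T_hp) * C_hp
ceil(8 / 22) = ceil(0.3636) = 1
Interference = 1 * 1 = 1
R_next = 7 + 1 = 8
R_next = R_prev, so the iteration has converged (response time = 8).

8


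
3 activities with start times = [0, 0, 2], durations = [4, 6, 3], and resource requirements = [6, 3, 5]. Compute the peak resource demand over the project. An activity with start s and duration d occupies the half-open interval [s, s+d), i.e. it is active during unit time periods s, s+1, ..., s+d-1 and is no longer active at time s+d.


Each activity i is active on [start_i, start_i + duration_i).
Compute total resource usage per time slot:
  t=0: active resources = [6, 3], total = 9
  t=1: active resources = [6, 3], total = 9
  t=2: active resources = [6, 3, 5], total = 14
  t=3: active resources = [6, 3, 5], total = 14
  t=4: active resources = [3, 5], total = 8
  t=5: active resources = [3], total = 3
Peak resource demand = 14

14


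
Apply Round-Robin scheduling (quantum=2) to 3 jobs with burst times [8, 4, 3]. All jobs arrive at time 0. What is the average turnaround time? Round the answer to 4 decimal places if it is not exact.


Time quantum = 2
Execution trace:
  J1 runs 2 units, time = 2
  J2 runs 2 units, time = 4
  J3 runs 2 units, time = 6
  J1 runs 2 units, time = 8
  J2 runs 2 units, time = 10
  J3 runs 1 units, time = 11
  J1 runs 2 units, time = 13
  J1 runs 2 units, time = 15
Finish times: [15, 10, 11]
Average turnaround = 36/3 = 12.0

12.0


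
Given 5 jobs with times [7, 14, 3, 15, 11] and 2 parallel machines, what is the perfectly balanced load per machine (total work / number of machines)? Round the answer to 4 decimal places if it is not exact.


Total processing time = 7 + 14 + 3 + 15 + 11 = 50
Number of machines = 2
Ideal balanced load = 50 / 2 = 25.0

25.0


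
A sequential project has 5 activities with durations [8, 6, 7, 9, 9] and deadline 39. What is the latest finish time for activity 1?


LF(activity 1) = deadline - sum of successor durations
Successors: activities 2 through 5 with durations [6, 7, 9, 9]
Sum of successor durations = 31
LF = 39 - 31 = 8

8


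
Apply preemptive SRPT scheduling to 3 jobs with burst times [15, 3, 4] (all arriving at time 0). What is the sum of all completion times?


Since all jobs arrive at t=0, SRPT equals SPT ordering.
SPT order: [3, 4, 15]
Completion times:
  Job 1: p=3, C=3
  Job 2: p=4, C=7
  Job 3: p=15, C=22
Total completion time = 3 + 7 + 22 = 32

32


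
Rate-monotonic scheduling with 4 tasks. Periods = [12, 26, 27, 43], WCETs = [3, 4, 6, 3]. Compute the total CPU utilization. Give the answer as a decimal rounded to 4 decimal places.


Compute individual utilizations (exact fractions):
  Task 1: C/T = 3/12 = 1/4 (approx. 0.25)
  Task 2: C/T = 4/26 = 2/13 (approx. 0.1538)
  Task 3: C/T = 6/27 = 2/9 (approx. 0.2222)
  Task 4: C/T = 3/43 (approx. 0.0698)
Total utilization U = 1/4 + 2/13 + 2/9 + 3/43 = 14003/20124
Rounded to 4 decimal places: U = 0.6958
RM (Liu & Layland) bound for 4 tasks = 0.756828; compare with U = 14003/20124 (approx. 0.695836)
U <= bound, so schedulable by RM sufficient condition.

0.6958


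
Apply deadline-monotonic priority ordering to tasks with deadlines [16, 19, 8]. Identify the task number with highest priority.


Sort tasks by relative deadline (ascending):
  Task 3: deadline = 8
  Task 1: deadline = 16
  Task 2: deadline = 19
Priority order (highest first): [3, 1, 2]
Highest priority task = 3

3


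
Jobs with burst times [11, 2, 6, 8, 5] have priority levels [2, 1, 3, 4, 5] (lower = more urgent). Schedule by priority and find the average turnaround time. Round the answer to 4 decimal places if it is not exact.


Sort by priority (ascending = highest first):
Order: [(1, 2), (2, 11), (3, 6), (4, 8), (5, 5)]
Completion times:
  Priority 1, burst=2, C=2
  Priority 2, burst=11, C=13
  Priority 3, burst=6, C=19
  Priority 4, burst=8, C=27
  Priority 5, burst=5, C=32
Average turnaround = 93/5 = 18.6

18.6


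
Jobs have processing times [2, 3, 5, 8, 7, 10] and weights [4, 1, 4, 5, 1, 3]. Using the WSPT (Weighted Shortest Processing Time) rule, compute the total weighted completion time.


Compute p/w ratios and sort ascending (WSPT): [(2, 4), (5, 4), (8, 5), (3, 1), (10, 3), (7, 1)]
Compute weighted completion times:
  Job (p=2,w=4): C=2, w*C=4*2=8
  Job (p=5,w=4): C=7, w*C=4*7=28
  Job (p=8,w=5): C=15, w*C=5*15=75
  Job (p=3,w=1): C=18, w*C=1*18=18
  Job (p=10,w=3): C=28, w*C=3*28=84
  Job (p=7,w=1): C=35, w*C=1*35=35
Total weighted completion time = 248

248


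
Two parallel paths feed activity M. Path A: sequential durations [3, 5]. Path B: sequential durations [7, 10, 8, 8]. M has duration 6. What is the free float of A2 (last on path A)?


ES(A2) = sum of predecessors on chain A = 3
EF(A2) = ES + duration = 3 + 5 = 8
Successor of A2 is M. ES(M) = max(sum(A), sum(B)) = max(8, 33) = 33
Free float = ES(successor) - EF(current) = 33 - 8 = 25

25


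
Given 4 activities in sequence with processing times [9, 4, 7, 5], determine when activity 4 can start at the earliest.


Activity 4 starts after activities 1 through 3 complete.
Predecessor durations: [9, 4, 7]
ES = 9 + 4 + 7 = 20

20


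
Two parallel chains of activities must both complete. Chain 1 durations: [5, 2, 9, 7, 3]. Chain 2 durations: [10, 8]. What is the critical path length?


Path A total = 5 + 2 + 9 + 7 + 3 = 26
Path B total = 10 + 8 = 18
Critical path = longest path = max(26, 18) = 26

26


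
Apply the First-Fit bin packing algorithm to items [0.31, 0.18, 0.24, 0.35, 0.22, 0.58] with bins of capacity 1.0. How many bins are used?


Place items sequentially using First-Fit:
  Item 0.31 -> new Bin 1
  Item 0.18 -> Bin 1 (now 0.49)
  Item 0.24 -> Bin 1 (now 0.73)
  Item 0.35 -> new Bin 2
  Item 0.22 -> Bin 1 (now 0.95)
  Item 0.58 -> Bin 2 (now 0.93)
Total bins used = 2

2


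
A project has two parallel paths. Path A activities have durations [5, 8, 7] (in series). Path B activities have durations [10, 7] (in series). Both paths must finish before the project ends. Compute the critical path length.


Path A total = 5 + 8 + 7 = 20
Path B total = 10 + 7 = 17
Critical path = longest path = max(20, 17) = 20

20


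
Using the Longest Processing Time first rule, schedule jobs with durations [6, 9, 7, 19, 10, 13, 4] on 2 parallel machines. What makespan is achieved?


Sort jobs in decreasing order (LPT): [19, 13, 10, 9, 7, 6, 4]
Assign each job to the least loaded machine:
  Machine 1: jobs [19, 9, 6], load = 34
  Machine 2: jobs [13, 10, 7, 4], load = 34
Makespan = max load = 34

34


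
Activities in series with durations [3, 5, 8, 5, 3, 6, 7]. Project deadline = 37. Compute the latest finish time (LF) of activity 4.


LF(activity 4) = deadline - sum of successor durations
Successors: activities 5 through 7 with durations [3, 6, 7]
Sum of successor durations = 16
LF = 37 - 16 = 21

21


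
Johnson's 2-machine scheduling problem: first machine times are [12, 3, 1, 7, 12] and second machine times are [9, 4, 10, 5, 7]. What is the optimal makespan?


Apply Johnson's rule:
  Group 1 (a <= b): [(3, 1, 10), (2, 3, 4)]
  Group 2 (a > b): [(1, 12, 9), (5, 12, 7), (4, 7, 5)]
Optimal job order: [3, 2, 1, 5, 4]
Schedule:
  Job 3: M1 done at 1, M2 done at 11
  Job 2: M1 done at 4, M2 done at 15
  Job 1: M1 done at 16, M2 done at 25
  Job 5: M1 done at 28, M2 done at 35
  Job 4: M1 done at 35, M2 done at 40
Makespan = 40

40


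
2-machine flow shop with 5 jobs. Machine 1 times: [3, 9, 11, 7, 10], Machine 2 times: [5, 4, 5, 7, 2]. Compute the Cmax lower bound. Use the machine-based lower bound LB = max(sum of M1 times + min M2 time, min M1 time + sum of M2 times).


LB1 = sum(M1 times) + min(M2 times) = 40 + 2 = 42
LB2 = min(M1 times) + sum(M2 times) = 3 + 23 = 26
Lower bound = max(LB1, LB2) = max(42, 26) = 42

42


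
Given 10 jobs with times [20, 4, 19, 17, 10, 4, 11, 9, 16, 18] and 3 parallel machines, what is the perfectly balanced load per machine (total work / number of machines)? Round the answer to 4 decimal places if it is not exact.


Total processing time = 20 + 4 + 19 + 17 + 10 + 4 + 11 + 9 + 16 + 18 = 128
Number of machines = 3
Ideal balanced load = 128 / 3 = 42.6667

42.6667


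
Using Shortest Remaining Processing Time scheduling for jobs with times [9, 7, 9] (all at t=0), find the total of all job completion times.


Since all jobs arrive at t=0, SRPT equals SPT ordering.
SPT order: [7, 9, 9]
Completion times:
  Job 1: p=7, C=7
  Job 2: p=9, C=16
  Job 3: p=9, C=25
Total completion time = 7 + 16 + 25 = 48

48


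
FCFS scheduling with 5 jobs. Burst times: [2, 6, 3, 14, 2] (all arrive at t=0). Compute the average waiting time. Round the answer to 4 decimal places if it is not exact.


FCFS order (as given): [2, 6, 3, 14, 2]
Waiting times:
  Job 1: wait = 0
  Job 2: wait = 2
  Job 3: wait = 8
  Job 4: wait = 11
  Job 5: wait = 25
Sum of waiting times = 46
Average waiting time = 46/5 = 9.2

9.2


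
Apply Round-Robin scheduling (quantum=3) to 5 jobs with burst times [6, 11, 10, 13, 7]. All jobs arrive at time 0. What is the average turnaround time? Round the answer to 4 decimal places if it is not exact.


Time quantum = 3
Execution trace:
  J1 runs 3 units, time = 3
  J2 runs 3 units, time = 6
  J3 runs 3 units, time = 9
  J4 runs 3 units, time = 12
  J5 runs 3 units, time = 15
  J1 runs 3 units, time = 18
  J2 runs 3 units, time = 21
  J3 runs 3 units, time = 24
  J4 runs 3 units, time = 27
  J5 runs 3 units, time = 30
  J2 runs 3 units, time = 33
  J3 runs 3 units, time = 36
  J4 runs 3 units, time = 39
  J5 runs 1 units, time = 40
  J2 runs 2 units, time = 42
  J3 runs 1 units, time = 43
  J4 runs 3 units, time = 46
  J4 runs 1 units, time = 47
Finish times: [18, 42, 43, 47, 40]
Average turnaround = 190/5 = 38.0

38.0


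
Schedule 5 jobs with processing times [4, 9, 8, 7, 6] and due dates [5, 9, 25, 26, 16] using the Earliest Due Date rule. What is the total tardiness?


Sort by due date (EDD order): [(4, 5), (9, 9), (6, 16), (8, 25), (7, 26)]
Compute completion times and tardiness:
  Job 1: p=4, d=5, C=4, tardiness=max(0,4-5)=0
  Job 2: p=9, d=9, C=13, tardiness=max(0,13-9)=4
  Job 3: p=6, d=16, C=19, tardiness=max(0,19-16)=3
  Job 4: p=8, d=25, C=27, tardiness=max(0,27-25)=2
  Job 5: p=7, d=26, C=34, tardiness=max(0,34-26)=8
Total tardiness = 17

17


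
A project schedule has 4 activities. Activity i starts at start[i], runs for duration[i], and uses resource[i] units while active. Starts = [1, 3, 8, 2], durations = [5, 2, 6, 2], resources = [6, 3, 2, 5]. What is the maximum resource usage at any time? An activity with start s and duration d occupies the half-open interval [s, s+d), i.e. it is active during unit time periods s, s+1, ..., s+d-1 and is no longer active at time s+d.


Each activity i is active on [start_i, start_i + duration_i).
Compute total resource usage per time slot:
  t=0: active resources = [], total = 0
  t=1: active resources = [6], total = 6
  t=2: active resources = [6, 5], total = 11
  t=3: active resources = [6, 3, 5], total = 14
  t=4: active resources = [6, 3], total = 9
  t=5: active resources = [6], total = 6
  t=6: active resources = [], total = 0
  t=7: active resources = [], total = 0
  t=8: active resources = [2], total = 2
  t=9: active resources = [2], total = 2
  t=10: active resources = [2], total = 2
  t=11: active resources = [2], total = 2
  t=12: active resources = [2], total = 2
  t=13: active resources = [2], total = 2
Peak resource demand = 14

14


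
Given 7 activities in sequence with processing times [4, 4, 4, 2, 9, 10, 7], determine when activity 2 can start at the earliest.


Activity 2 starts after activities 1 through 1 complete.
Predecessor durations: [4]
ES = 4 = 4

4


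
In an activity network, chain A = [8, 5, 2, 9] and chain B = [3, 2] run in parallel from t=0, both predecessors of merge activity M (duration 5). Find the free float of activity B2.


ES(B2) = sum of predecessors on chain B = 3
EF(B2) = ES + duration = 3 + 2 = 5
Successor of B2 is M. ES(M) = max(sum(A), sum(B)) = max(24, 5) = 24
Free float = ES(successor) - EF(current) = 24 - 5 = 19

19


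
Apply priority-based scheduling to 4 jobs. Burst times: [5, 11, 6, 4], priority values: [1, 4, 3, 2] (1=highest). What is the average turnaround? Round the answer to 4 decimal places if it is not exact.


Sort by priority (ascending = highest first):
Order: [(1, 5), (2, 4), (3, 6), (4, 11)]
Completion times:
  Priority 1, burst=5, C=5
  Priority 2, burst=4, C=9
  Priority 3, burst=6, C=15
  Priority 4, burst=11, C=26
Average turnaround = 55/4 = 13.75

13.75


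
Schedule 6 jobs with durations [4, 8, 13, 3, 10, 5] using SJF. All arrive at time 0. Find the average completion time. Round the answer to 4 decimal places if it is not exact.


SJF order (ascending): [3, 4, 5, 8, 10, 13]
Completion times:
  Job 1: burst=3, C=3
  Job 2: burst=4, C=7
  Job 3: burst=5, C=12
  Job 4: burst=8, C=20
  Job 5: burst=10, C=30
  Job 6: burst=13, C=43
Average completion = 115/6 = 19.1667

19.1667


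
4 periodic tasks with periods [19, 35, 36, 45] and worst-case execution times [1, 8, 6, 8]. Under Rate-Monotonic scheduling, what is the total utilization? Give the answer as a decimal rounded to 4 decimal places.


Compute individual utilizations (exact fractions):
  Task 1: C/T = 1/19 (approx. 0.0526)
  Task 2: C/T = 8/35 (approx. 0.2286)
  Task 3: C/T = 6/36 = 1/6 (approx. 0.1667)
  Task 4: C/T = 8/45 (approx. 0.1778)
Total utilization U = 1/19 + 8/35 + 1/6 + 8/45 = 7489/11970
Rounded to 4 decimal places: U = 0.6256
RM (Liu & Layland) bound for 4 tasks = 0.756828; compare with U = 7489/11970 (approx. 0.625647)
U <= bound, so schedulable by RM sufficient condition.

0.6256
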